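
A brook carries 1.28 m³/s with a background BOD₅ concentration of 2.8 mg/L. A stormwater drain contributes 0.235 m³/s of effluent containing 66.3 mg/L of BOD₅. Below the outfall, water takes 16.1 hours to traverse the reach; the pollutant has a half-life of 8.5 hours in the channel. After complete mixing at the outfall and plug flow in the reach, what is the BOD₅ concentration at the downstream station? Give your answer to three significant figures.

3.40 mg/L

Flow-weighted average: C = (1.280·2.800 + 0.2350·66.30) / 1.515 = 19.16/1.515 = 12.65 mg/L.
Half-life 8.5 h → k = ln 2 / 8.5 = 0.08155 h⁻¹ = 1.957 d⁻¹.
Applying C = C₀e^(−kt): 12.65 × 0.2690 = 3.403 mg/L.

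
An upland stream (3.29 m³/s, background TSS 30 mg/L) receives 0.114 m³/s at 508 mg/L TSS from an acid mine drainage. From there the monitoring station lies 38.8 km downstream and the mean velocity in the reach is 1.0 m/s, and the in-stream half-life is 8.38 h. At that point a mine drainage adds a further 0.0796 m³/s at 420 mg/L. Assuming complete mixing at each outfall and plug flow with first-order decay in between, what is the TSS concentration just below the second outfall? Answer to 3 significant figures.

28.0 mg/L

After mixing, C = (3.290·30.00 + 0.1140·508.0) / 3.404 = 156.6/3.404 = 46.01 mg/L; combined flow 3.404 m³/s.
Travel time t = 38.8·1000 / 1.0 = 38800 s = 10.78 h.
Half-life 8.38 h → k = ln 2 / 8.38 = 0.08271 h⁻¹ = 1.985 d⁻¹.
After decay, C = 46.01 × e^(−kt) = 46.01 × 0.4100 = 18.87 mg/L.
At the second outfall, C = (3.404·18.87 + 0.07960·420.0) / (3.404 + 0.07960) = 28.03 mg/L.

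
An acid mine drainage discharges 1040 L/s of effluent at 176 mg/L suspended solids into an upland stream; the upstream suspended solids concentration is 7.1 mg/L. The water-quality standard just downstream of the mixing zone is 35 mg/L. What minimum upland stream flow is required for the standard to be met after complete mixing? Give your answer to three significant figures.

Set C_mix = 35: (Q·7.100 + 1040·176.0) / (Q + 1040) = 35
→ Q = 1040·(176.0 − 35)/(35 − 7.100) = 5256 L/s.

5260 L/s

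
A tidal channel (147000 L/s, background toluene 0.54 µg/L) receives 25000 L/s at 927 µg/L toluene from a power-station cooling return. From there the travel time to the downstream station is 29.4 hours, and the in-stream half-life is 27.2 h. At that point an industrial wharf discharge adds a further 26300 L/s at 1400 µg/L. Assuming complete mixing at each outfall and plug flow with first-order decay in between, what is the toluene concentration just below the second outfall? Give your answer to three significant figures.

Mixed concentration C = ΣQC/ΣQ = (147000·0.5400 + 25000·927.0) / 172000 = 23250000/172000 = 135.2 µg/L; combined flow 172000 L/s.
Half-life 27.2 h → k = ln 2 / 27.2 = 0.02548 h⁻¹ = 0.6116 d⁻¹.
First-order decay: C = 135.2·exp(−k·t) = 135.2·0.4727 = 63.91 µg/L.
At the second outfall, C = (172000·63.91 + 26300·1400) / (172000 + 26300) = 241.1 µg/L.

241 µg/L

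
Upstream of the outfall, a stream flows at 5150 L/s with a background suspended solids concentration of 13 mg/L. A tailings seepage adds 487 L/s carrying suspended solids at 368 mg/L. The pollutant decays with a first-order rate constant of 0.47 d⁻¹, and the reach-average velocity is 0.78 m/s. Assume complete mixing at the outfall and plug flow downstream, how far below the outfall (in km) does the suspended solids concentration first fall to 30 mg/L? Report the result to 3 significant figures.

53.8 km

After mixing, C = (5150·13.00 + 487.0·368.0) / 5637 = 246200/5637 = 43.67 mg/L.
Set 43.67·exp(−k·t) = 30 → t = ln(43.67/30)/k = 69020 s = 19.17 h.
Distance = v·t = 0.78·69020 = 53840 m = 53.84 km.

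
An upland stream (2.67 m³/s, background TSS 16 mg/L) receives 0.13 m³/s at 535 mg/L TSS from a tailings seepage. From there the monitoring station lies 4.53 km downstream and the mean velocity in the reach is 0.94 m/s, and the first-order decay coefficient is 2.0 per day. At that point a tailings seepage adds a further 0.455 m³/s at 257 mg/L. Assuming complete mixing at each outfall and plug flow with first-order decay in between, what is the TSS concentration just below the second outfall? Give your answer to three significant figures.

Conservation of mass: C = (2.670·16.00 + 0.1300·535.0) / 2.800 = 112.3/2.800 = 40.10 mg/L; combined flow 2.800 m³/s.
Travel time t = 4.53·1000 / 0.94 = 4819 s = 1.339 h.
Decay over the reach: 40.10·exp(−kt) = 40.10·0.8944 = 35.86 mg/L.
Second outfall: C = (2.800·35.86 + 0.4550·257.0)/3.255 = 66.78 mg/L.

66.8 mg/L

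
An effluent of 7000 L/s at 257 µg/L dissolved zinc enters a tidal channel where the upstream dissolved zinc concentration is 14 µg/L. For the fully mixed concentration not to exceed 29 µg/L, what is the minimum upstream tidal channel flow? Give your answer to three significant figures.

Set C_mix = 29: (Q·14.00 + 7000·257.0) / (Q + 7000) = 29
→ Q = 7000·(257.0 − 29)/(29 − 14.00) = 106400 L/s.

106000 L/s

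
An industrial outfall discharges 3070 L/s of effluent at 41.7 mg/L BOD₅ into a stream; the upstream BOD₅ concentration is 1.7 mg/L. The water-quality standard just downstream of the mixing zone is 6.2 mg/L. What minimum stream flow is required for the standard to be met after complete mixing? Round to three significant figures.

Set C_mix = 6.2: (Q·1.700 + 3070·41.70) / (Q + 3070) = 6.2
→ Q = 3070·(41.70 − 6.2)/(6.2 − 1.700) = 24220 L/s.

24200 L/s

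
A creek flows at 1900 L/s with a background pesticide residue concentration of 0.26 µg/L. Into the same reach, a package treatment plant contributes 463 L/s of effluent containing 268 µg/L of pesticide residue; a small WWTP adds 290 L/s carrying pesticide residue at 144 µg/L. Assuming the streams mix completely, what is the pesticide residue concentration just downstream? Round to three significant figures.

Flow-weighted average: C = (1900·0.2600 + 463.0·268.0 + 290.0·144.0) / 2653 = 166300/2653 = 62.70 µg/L.

62.7 µg/L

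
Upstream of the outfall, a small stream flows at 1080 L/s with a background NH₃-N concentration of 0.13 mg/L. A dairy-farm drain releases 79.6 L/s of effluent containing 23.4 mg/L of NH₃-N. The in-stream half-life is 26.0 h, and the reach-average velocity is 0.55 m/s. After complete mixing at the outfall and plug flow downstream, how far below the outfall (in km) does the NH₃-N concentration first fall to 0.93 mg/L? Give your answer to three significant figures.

46.0 km

Mixed concentration C = ΣQC/ΣQ = (1080·0.1300 + 79.60·23.40) / 1160 = 2003/1160 = 1.727 mg/L.
Half-life 26.0 h → k = ln 2 / 26.0 = 0.02666 h⁻¹ = 0.6398 d⁻¹.
Set 1.727·exp(−k·t) = 0.93 → t = ln(1.727/0.93)/k = 83610 s = 23.22 h.
Distance = v·t = 0.55·83610 = 45990 m = 45.99 km.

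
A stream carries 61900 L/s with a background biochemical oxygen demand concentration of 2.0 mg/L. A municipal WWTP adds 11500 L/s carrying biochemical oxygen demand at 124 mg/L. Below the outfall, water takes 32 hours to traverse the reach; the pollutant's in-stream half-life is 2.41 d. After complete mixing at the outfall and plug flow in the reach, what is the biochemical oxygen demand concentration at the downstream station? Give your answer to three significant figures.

14.4 mg/L

Mixed concentration C = ΣQC/ΣQ = (61900·2.000 + 11500·124.0) / 73400 = 1550000/73400 = 21.11 mg/L.
Half-life 2.41 d → k = ln 2 / 2.41 = 0.2876 d⁻¹.
After decay, C = 21.11 × e^(−kt) = 21.11 × 0.6815 = 14.39 mg/L.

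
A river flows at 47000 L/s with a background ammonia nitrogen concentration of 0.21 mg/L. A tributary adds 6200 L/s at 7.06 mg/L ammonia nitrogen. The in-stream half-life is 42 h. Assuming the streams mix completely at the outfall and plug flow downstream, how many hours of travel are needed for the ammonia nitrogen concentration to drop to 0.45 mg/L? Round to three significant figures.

Mixed concentration C = ΣQC/ΣQ = (47000·0.2100 + 6200·7.060) / 53200 = 53640/53200 = 1.008 mg/L.
Half-life 42 h → k = ln 2 / 42 = 0.01650 h⁻¹ = 0.3961 d⁻¹.
1.008·exp(−k·t) = 0.45 → t = ln(1.008/0.45)/k = 176000 s = 48.89 h.

48.9 h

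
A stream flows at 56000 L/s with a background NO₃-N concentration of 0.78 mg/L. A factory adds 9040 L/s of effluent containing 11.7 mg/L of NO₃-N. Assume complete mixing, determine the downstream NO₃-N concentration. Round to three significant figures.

Mass balance: C = (56000·0.7800 + 9040·11.70) / 65040 = 149400/65040 = 2.298 mg/L.

2.30 mg/L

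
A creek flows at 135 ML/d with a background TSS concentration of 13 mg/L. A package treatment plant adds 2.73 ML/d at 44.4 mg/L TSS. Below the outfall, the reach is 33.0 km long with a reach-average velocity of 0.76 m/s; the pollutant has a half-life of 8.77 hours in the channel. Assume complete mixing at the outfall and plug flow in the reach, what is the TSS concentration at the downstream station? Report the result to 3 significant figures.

5.25 mg/L

After mixing, C = (135.0·13.00 + 2.730·44.40) / 137.7 = 1876/137.7 = 13.62 mg/L.
Travel time t = 33.0·1000 / 0.76 = 43420 s = 12.06 h.
Half-life 8.77 h → k = ln 2 / 8.77 = 0.07904 h⁻¹ = 1.897 d⁻¹.
Applying C = C₀e^(−kt): 13.62 × 0.3855 = 5.251 mg/L.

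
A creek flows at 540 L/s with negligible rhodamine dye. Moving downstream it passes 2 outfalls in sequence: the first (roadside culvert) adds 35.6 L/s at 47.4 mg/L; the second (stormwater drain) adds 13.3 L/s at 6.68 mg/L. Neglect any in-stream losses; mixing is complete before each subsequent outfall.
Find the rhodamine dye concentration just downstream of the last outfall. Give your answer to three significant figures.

3.02 mg/L

Outfall 1: combined Q = 575.6 L/s; C = (540.0·0 + 35.60·47.40)/575.6 = 2.932 mg/L.
Outfall 2: combined Q = 588.9 L/s; C = (575.6·2.932 + 13.30·6.680)/588.9 = 3.016 mg/L.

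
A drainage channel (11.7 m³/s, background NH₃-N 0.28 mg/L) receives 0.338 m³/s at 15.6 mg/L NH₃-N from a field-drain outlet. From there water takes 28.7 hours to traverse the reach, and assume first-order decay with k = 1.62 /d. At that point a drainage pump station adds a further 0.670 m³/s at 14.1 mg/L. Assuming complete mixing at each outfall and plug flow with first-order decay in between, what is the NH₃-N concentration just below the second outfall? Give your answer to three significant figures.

0.840 mg/L

Mass balance: C = (11.70·0.2800 + 0.3380·15.60) / 12.04 = 8.549/12.04 = 0.7102 mg/L; combined flow 12.04 m³/s.
Applying C = C₀e^(−kt): 0.7102 × 0.1441 = 0.1023 mg/L.
At the second outfall, C = (12.04·0.1023 + 0.6700·14.10) / (12.04 + 0.6700) = 0.8403 mg/L.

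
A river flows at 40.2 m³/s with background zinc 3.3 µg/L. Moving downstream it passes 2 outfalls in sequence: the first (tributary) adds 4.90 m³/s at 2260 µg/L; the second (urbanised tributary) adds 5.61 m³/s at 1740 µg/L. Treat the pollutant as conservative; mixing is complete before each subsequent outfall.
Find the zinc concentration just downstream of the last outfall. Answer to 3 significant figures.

Below outfall 1: Q → 45.10 m³/s, C = (40.20·3.300 + 4.900·2260)/45.10 = 248.5 µg/L.
Below outfall 2: Q → 50.71 m³/s, C = (45.10·248.5 + 5.610·1740)/50.71 = 413.5 µg/L.

413 µg/L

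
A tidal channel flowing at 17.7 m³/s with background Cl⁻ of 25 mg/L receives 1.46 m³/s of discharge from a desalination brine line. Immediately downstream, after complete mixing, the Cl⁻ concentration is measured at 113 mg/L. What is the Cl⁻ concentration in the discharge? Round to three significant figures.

Mass balance: 17.70·25.00 + 1.460·Cₑ = 19.16·113.0
→ Cₑ = (19.16·113.0 − 17.70·25.00) / 1.460 = 1180 mg/L.

1180 mg/L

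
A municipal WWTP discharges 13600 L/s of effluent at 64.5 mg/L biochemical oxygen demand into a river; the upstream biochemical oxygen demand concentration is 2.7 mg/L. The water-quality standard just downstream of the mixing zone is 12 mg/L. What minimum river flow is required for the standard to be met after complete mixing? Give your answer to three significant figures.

Set C_mix = 12: (Q·2.700 + 13600·64.50) / (Q + 13600) = 12
→ Q = 13600·(64.50 − 12)/(12 − 2.700) = 76770 L/s.

76800 L/s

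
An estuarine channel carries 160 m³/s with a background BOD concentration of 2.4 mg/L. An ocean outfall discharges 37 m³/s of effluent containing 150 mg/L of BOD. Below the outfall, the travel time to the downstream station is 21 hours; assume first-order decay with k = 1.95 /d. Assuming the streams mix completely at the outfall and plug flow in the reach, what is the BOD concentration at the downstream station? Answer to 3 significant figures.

Conservation of mass: C = (160.0·2.400 + 37.00·150.0) / 197.0 = 5934/197.0 = 30.12 mg/L.
After decay, C = 30.12 × e^(−kt) = 30.12 × 0.1815 = 5.468 mg/L.

5.47 mg/L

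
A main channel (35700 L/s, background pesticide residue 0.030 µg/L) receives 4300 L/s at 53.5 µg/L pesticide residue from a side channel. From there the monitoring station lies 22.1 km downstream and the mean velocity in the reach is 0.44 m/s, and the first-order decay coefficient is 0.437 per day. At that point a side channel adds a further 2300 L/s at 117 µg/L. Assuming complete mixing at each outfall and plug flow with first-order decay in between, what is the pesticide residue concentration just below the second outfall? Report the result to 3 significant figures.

10.6 µg/L

Conservation of mass: C = (35700·0.03000 + 4300·53.50) / 40000 = 231100/40000 = 5.778 µg/L; combined flow 40000 L/s.
Travel time t = 22.1·1000 / 0.44 = 50230 s = 13.95 h.
First-order decay: C = 5.778·exp(−k·t) = 5.778·0.7757 = 4.482 µg/L.
At the second outfall, C = (40000·4.482 + 2300·117.0) / (40000 + 2300) = 10.60 µg/L.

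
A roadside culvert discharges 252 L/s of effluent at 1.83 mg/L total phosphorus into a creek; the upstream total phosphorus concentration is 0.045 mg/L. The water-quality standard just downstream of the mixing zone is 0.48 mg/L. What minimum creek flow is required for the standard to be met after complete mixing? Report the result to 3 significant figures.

Set C_mix = 0.48: (Q·0.04500 + 252.0·1.830) / (Q + 252.0) = 0.48
→ Q = 252.0·(1.830 − 0.48)/(0.48 − 0.04500) = 782.1 L/s.

782 L/s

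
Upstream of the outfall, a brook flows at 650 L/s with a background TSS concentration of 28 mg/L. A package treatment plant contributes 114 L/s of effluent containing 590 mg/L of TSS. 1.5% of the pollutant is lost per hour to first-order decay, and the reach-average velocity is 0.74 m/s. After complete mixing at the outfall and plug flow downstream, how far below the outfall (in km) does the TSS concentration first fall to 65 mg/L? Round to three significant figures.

Mass balance: C = (650.0·28.00 + 114.0·590.0) / 764.0 = 85460/764.0 = 111.9 mg/L.
1.5%/h lost → k = −ln(1 − 0.015) = 0.01511 h⁻¹.
Set 111.9·exp(−k·t) = 65 → t = ln(111.9/65)/k = 129300 s = 35.92 h.
Distance = v·t = 0.74·129300 = 95690 m = 95.69 km.

95.7 km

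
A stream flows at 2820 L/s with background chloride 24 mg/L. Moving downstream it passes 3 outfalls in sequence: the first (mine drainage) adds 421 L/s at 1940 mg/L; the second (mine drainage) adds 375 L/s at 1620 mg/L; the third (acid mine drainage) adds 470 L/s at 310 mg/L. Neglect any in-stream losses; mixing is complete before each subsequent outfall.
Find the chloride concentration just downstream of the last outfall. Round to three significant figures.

401 mg/L

After outfall 1: Q = 2820 + 421.0 = 3241 L/s; C = (2820·24.00 + 421.0·1940)/3241 = 272.9 mg/L.
After outfall 2: Q = 3241 + 375.0 = 3616 L/s; C = (3241·272.9 + 375.0·1620)/3616 = 412.6 mg/L.
After outfall 3: Q = 3616 + 470.0 = 4086 L/s; C = (3616·412.6 + 470.0·310.0)/4086 = 400.8 mg/L.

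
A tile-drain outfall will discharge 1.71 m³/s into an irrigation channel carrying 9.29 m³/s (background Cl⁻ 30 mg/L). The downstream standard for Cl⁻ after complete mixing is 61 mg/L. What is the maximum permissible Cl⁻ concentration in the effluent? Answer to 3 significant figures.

At the limit, (Qr·Cr + Qe·Cₑ)/(Qr + Qe) = 61:
Cₑ = (11.00·61 − 9.290·30.00) / 1.710 = 229.4 mg/L.

229 mg/L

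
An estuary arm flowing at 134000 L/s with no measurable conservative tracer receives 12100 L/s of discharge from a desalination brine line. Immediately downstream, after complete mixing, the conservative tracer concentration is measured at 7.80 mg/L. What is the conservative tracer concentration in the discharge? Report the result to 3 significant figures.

94.2 mg/L

Mass balance: 134000·0 + 12100·Cₑ = 146100·7.800
→ Cₑ = (146100·7.800 − 134000·0) / 12100 = 94.18 mg/L.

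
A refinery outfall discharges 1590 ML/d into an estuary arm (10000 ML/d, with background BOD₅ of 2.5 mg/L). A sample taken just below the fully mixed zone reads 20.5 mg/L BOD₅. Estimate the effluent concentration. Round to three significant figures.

Mass balance: 10000·2.500 + 1590·Cₑ = 11590·20.50
→ Cₑ = (11590·20.50 − 10000·2.500) / 1590 = 133.7 mg/L.

134 mg/L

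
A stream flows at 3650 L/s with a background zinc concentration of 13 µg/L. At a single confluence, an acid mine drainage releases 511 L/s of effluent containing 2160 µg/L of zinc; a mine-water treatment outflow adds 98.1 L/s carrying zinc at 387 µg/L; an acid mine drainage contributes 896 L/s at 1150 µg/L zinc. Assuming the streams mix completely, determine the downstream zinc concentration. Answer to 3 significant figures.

431 µg/L

Flow-weighted average: C = (3650·13.00 + 511.0·2160 + 98.10·387.0 + 896.0·1150) / 5155 = 2220000/5155 = 430.6 µg/L.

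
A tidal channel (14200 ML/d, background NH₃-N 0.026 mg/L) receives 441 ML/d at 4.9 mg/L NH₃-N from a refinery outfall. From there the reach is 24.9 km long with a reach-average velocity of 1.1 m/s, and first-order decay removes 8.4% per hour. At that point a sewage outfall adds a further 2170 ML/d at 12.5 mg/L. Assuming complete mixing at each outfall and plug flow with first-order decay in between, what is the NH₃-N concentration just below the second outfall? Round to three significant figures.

After mixing, C = (14200·0.02600 + 441.0·4.900) / 14640 = 2530/14640 = 0.1728 mg/L; combined flow 14640 ML/d.
Travel time t = 24.9·1000 / 1.1 = 22640 s = 6.288 h.
8.4%/h lost → k = −ln(1 − 0.084) = 0.08774 h⁻¹.
Applying C = C₀e^(−kt): 0.1728 × 0.5760 = 0.09953 mg/L.
Second outfall: C = (14640·0.09953 + 2170·12.50)/16810 = 1.700 mg/L.

1.70 mg/L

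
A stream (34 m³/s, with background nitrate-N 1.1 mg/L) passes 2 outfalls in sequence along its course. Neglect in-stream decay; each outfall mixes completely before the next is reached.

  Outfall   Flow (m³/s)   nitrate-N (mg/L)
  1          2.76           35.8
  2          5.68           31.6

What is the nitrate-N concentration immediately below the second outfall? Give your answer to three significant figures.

Below outfall 1: Q → 36.76 m³/s, C = (34.00·1.100 + 2.760·35.80)/36.76 = 3.705 mg/L.
Below outfall 2: Q → 42.44 m³/s, C = (36.76·3.705 + 5.680·31.60)/42.44 = 7.439 mg/L.

7.44 mg/L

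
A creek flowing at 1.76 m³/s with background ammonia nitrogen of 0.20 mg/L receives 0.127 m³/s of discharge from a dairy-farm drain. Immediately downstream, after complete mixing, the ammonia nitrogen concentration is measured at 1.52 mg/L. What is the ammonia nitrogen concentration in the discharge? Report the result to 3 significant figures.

Mass balance: 1.760·0.2000 + 0.1270·Cₑ = 1.887·1.520
→ Cₑ = (1.887·1.520 − 1.760·0.2000) / 0.1270 = 19.81 mg/L.

19.8 mg/L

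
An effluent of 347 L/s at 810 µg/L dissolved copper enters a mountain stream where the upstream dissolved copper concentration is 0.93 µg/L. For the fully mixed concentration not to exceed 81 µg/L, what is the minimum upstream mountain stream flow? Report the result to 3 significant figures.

3160 L/s

Set C_mix = 81: (Q·0.9300 + 347.0·810.0) / (Q + 347.0) = 81
→ Q = 347.0·(810.0 − 81)/(81 − 0.9300) = 3159 L/s.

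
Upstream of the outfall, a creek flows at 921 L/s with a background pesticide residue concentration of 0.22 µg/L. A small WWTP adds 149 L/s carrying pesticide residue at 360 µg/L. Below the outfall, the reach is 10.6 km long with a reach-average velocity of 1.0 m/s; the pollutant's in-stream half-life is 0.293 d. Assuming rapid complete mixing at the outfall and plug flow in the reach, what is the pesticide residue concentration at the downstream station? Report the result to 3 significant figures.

37.6 µg/L

Flow-weighted average: C = (921.0·0.2200 + 149.0·360.0) / 1070 = 53840/1070 = 50.32 µg/L.
Travel time t = 10.6·1000 / 1.0 = 10600 s = 2.944 h.
Half-life 0.293 d → k = ln 2 / 0.293 = 2.366 d⁻¹.
Decay over the reach: 50.32·exp(−kt) = 50.32·0.7481 = 37.64 µg/L.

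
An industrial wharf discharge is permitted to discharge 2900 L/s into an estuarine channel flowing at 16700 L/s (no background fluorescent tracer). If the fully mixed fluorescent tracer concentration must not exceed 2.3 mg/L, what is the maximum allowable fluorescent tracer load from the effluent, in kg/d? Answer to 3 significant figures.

3890 kg/d

Mass balance at the limit: 16700·0 + 2900·Cₑ = 19600·2.3 → Cₑ = 15.54 mg/L.
2900 L/s = 2.900 m³/s. Load = 2.900 m³/s × 15.54 g/m³ × 86 400 s/d = 3895 kg/d.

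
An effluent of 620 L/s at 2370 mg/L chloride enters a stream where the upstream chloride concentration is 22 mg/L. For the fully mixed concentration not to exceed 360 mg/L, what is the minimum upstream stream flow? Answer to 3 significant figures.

Set C_mix = 360: (Q·22.00 + 620.0·2370) / (Q + 620.0) = 360
→ Q = 620.0·(2370 − 360)/(360 − 22.00) = 3687 L/s.

3690 L/s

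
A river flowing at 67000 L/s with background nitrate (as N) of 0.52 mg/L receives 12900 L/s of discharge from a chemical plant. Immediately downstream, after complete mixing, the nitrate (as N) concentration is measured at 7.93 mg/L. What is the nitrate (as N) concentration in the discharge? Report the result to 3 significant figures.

46.4 mg/L

Mass balance: 67000·0.5200 + 12900·Cₑ = 79900·7.930
→ Cₑ = (79900·7.930 − 67000·0.5200) / 12900 = 46.42 mg/L.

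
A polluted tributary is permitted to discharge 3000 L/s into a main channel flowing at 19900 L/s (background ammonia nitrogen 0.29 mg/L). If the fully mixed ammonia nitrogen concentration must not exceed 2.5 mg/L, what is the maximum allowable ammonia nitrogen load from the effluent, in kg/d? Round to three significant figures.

Mass balance at the limit: 19900·0.2900 + 3000·Cₑ = 22900·2.5 → Cₑ = 17.16 mg/L.
3000 L/s = 3.000 m³/s. Load = 3.000 m³/s × 17.16 g/m³ × 86 400 s/d = 4448 kg/d.

4450 kg/d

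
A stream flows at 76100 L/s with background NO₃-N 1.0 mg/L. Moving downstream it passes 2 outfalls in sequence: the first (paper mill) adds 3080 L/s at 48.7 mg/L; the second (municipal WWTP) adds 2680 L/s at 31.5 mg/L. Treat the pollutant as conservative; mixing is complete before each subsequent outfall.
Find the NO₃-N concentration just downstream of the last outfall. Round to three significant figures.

3.79 mg/L

Outfall 1: combined Q = 79180 L/s; C = (76100·1.000 + 3080·48.70)/79180 = 2.855 mg/L.
Outfall 2: combined Q = 81860 L/s; C = (79180·2.855 + 2680·31.50)/81860 = 3.793 mg/L.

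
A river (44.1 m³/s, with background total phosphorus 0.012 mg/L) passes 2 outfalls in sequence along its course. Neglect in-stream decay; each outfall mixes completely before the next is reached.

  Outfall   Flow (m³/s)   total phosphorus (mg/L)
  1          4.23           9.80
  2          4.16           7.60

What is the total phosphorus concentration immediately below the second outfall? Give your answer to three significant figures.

1.40 mg/L

After outfall 1: Q = 44.10 + 4.230 = 48.33 m³/s; C = (44.10·0.01200 + 4.230·9.800)/48.33 = 0.8687 mg/L.
After outfall 2: Q = 48.33 + 4.160 = 52.49 m³/s; C = (48.33·0.8687 + 4.160·7.600)/52.49 = 1.402 mg/L.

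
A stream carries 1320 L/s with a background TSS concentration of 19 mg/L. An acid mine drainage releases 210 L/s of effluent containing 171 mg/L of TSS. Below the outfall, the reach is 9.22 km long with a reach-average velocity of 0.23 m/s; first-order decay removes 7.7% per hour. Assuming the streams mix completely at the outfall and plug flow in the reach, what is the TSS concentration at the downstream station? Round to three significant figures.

Flow-weighted average: C = (1320·19.00 + 210.0·171.0) / 1530 = 60990/1530 = 39.86 mg/L.
Travel time t = 9.22·1000 / 0.23 = 40090 s = 11.14 h.
7.7%/h lost → k = −ln(1 − 0.077) = 0.08013 h⁻¹.
Applying C = C₀e^(−kt): 39.86 × 0.4097 = 16.33 mg/L.

16.3 mg/L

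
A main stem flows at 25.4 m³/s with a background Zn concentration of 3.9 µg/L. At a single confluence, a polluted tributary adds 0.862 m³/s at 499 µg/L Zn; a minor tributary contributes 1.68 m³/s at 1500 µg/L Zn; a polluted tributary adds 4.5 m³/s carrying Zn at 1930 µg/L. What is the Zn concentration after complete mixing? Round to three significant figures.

Mixed concentration C = ΣQC/ΣQ = (25.40·3.900 + 0.8620·499.0 + 1.680·1500 + 4.500·1930) / 32.44 = 11730/32.44 = 361.7 µg/L.

362 µg/L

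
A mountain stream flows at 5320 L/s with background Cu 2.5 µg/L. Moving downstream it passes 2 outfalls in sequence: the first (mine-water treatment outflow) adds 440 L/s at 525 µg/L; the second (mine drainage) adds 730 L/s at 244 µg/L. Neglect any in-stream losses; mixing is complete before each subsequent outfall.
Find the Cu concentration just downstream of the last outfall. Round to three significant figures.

65.1 µg/L

Outfall 1: combined Q = 5760 L/s; C = (5320·2.500 + 440.0·525.0)/5760 = 42.41 µg/L.
Outfall 2: combined Q = 6490 L/s; C = (5760·42.41 + 730.0·244.0)/6490 = 65.09 µg/L.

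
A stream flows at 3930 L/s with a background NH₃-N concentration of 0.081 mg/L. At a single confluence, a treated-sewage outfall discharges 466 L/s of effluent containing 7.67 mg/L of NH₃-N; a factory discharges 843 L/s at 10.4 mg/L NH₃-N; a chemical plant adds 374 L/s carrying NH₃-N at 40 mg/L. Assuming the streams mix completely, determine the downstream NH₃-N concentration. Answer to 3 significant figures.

4.92 mg/L

Mixed concentration C = ΣQC/ΣQ = (3930·0.08100 + 466.0·7.670 + 843.0·10.40 + 374.0·40.00) / 5613 = 27620/5613 = 4.921 mg/L.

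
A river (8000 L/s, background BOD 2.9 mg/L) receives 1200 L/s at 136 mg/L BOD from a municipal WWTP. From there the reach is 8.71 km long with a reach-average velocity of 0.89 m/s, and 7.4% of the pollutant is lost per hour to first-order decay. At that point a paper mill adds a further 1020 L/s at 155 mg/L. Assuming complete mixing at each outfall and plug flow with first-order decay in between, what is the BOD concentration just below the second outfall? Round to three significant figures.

Mass balance: C = (8000·2.900 + 1200·136.0) / 9200 = 186400/9200 = 20.26 mg/L; combined flow 9200 L/s.
Travel time t = 8.71·1000 / 0.89 = 9787 s = 2.718 h.
7.4%/h lost → k = −ln(1 − 0.074) = 0.07688 h⁻¹.
First-order decay: C = 20.26·exp(−k·t) = 20.26·0.8114 = 16.44 mg/L.
At the second outfall, C = (9200·16.44 + 1020·155.0) / (9200 + 1020) = 30.27 mg/L.

30.3 mg/L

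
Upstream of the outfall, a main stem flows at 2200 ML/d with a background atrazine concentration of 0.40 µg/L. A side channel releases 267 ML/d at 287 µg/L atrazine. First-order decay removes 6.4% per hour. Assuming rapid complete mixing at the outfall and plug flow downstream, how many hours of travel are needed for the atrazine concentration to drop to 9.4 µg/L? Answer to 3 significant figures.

After mixing, C = (2200·0.4000 + 267.0·287.0) / 2467 = 77510/2467 = 31.42 µg/L.
6.4%/h lost → k = −ln(1 − 0.064) = 0.06614 h⁻¹.
31.42·exp(−k·t) = 9.4 → t = ln(31.42/9.4)/k = 65680 s = 18.24 h.

18.2 h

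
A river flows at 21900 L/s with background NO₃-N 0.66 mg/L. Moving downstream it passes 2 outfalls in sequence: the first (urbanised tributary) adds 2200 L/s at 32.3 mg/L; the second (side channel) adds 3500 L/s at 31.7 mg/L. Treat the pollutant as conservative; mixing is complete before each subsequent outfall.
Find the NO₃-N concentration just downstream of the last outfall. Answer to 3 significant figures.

7.12 mg/L

After outfall 1: Q = 21900 + 2200 = 24100 L/s; C = (21900·0.6600 + 2200·32.30)/24100 = 3.548 mg/L.
After outfall 2: Q = 24100 + 3500 = 27600 L/s; C = (24100·3.548 + 3500·31.70)/27600 = 7.118 mg/L.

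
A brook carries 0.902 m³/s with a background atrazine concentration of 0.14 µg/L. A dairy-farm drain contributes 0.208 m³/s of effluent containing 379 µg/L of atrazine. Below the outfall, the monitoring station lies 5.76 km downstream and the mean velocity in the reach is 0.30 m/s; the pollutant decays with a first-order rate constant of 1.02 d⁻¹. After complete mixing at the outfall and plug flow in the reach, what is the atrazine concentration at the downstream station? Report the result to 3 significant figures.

Flow-weighted average: C = (0.9020·0.1400 + 0.2080·379.0) / 1.110 = 78.96/1.110 = 71.13 µg/L.
Travel time t = 5.76·1000 / 0.30 = 19200 s = 5.333 h.
Decay over the reach: 71.13·exp(−kt) = 71.13·0.7972 = 56.71 µg/L.

56.7 µg/L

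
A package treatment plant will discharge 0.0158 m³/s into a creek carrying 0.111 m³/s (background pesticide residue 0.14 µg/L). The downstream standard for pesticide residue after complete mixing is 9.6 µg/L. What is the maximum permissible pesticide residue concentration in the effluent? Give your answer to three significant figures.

76.1 µg/L

At the limit, (Qr·Cr + Qe·Cₑ)/(Qr + Qe) = 9.6:
Cₑ = (0.1268·9.6 − 0.1110·0.1400) / 0.01580 = 76.06 µg/L.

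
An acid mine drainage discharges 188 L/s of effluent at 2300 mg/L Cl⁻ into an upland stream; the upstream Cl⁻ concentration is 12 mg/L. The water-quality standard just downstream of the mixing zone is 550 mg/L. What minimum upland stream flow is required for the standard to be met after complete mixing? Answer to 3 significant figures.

Set C_mix = 550: (Q·12.00 + 188.0·2300) / (Q + 188.0) = 550
→ Q = 188.0·(2300 − 550)/(550 − 12.00) = 611.5 L/s.

612 L/s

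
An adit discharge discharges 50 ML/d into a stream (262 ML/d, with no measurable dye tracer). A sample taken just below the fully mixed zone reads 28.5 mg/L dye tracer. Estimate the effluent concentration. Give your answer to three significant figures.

178 mg/L

Mass balance: 262.0·0 + 50.00·Cₑ = 312.0·28.50
→ Cₑ = (312.0·28.50 − 262.0·0) / 50.00 = 177.8 mg/L.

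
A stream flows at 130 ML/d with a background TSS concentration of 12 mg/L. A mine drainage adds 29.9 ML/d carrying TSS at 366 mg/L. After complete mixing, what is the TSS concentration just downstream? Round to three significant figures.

Flow-weighted average: C = (130.0·12.00 + 29.90·366.0) / 159.9 = 12500/159.9 = 78.20 mg/L.

78.2 mg/L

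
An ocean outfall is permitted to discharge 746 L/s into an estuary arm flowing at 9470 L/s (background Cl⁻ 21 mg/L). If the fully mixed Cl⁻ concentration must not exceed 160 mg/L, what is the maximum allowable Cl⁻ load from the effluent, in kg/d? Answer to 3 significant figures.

Mass balance at the limit: 9470·21.00 + 746.0·Cₑ = 10220·160 → Cₑ = 1925 mg/L.
746.0 L/s = 0.7460 m³/s. Load = 0.7460 m³/s × 1925 g/m³ × 86 400 s/d = 124000 kg/d.

124000 kg/d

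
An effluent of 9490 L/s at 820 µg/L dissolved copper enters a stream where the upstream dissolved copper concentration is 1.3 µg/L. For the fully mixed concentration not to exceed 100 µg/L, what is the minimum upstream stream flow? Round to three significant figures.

69200 L/s

Set C_mix = 100: (Q·1.300 + 9490·820.0) / (Q + 9490) = 100
→ Q = 9490·(820.0 − 100)/(100 − 1.300) = 69230 L/s.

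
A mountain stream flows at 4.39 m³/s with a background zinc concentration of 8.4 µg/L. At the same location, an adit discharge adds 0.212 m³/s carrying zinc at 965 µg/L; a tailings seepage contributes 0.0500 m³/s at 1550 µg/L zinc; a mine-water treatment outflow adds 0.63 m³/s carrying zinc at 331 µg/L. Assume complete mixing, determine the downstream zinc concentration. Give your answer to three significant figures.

Conservation of mass: C = (4.390·8.400 + 0.2120·965.0 + 0.05000·1550 + 0.6300·331.0) / 5.282 = 527.5/5.282 = 99.86 µg/L.

99.9 µg/L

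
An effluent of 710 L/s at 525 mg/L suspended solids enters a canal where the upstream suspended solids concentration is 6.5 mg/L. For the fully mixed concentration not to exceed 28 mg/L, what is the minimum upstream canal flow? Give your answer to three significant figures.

Set C_mix = 28: (Q·6.500 + 710.0·525.0) / (Q + 710.0) = 28
→ Q = 710.0·(525.0 − 28)/(28 − 6.500) = 16410 L/s.

16400 L/s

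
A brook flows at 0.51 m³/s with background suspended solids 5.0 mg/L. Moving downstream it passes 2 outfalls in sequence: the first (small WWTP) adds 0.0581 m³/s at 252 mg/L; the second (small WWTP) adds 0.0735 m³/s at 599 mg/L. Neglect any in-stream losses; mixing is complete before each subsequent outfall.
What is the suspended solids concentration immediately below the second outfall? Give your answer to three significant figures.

95.4 mg/L

Outfall 1: combined Q = 0.5681 m³/s; C = (0.5100·5.000 + 0.05810·252.0)/0.5681 = 30.26 mg/L.
Outfall 2: combined Q = 0.6416 m³/s; C = (0.5681·30.26 + 0.07350·599.0)/0.6416 = 95.41 mg/L.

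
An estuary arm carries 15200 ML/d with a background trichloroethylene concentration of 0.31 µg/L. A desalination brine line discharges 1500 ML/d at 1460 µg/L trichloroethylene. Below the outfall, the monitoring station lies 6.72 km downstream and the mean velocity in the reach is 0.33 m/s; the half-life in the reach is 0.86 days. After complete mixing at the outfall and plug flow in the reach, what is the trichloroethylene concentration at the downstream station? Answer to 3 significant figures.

109 µg/L

Flow-weighted average: C = (15200·0.3100 + 1500·1460) / 16700 = 2195000/16700 = 131.4 µg/L.
Travel time t = 6.72·1000 / 0.33 = 20360 s = 5.657 h.
Half-life 0.86 d → k = ln 2 / 0.86 = 0.8060 d⁻¹.
First-order decay: C = 131.4·exp(−k·t) = 131.4·0.8270 = 108.7 µg/L.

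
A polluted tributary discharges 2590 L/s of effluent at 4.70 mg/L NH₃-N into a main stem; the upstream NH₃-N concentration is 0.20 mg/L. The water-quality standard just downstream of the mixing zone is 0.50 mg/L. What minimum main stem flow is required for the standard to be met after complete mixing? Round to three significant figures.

36300 L/s

Set C_mix = 0.50: (Q·0.2000 + 2590·4.700) / (Q + 2590) = 0.50
→ Q = 2590·(4.700 − 0.50)/(0.50 − 0.2000) = 36260 L/s.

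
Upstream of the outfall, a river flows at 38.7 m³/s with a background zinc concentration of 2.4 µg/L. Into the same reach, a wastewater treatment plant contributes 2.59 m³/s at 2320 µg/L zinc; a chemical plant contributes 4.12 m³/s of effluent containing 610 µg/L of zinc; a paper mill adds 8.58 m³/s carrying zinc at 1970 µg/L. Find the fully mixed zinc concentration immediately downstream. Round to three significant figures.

473 µg/L

Mass balance: C = (38.70·2.400 + 2.590·2320 + 4.120·610.0 + 8.580·1970) / 53.99 = 25520/53.99 = 472.6 µg/L.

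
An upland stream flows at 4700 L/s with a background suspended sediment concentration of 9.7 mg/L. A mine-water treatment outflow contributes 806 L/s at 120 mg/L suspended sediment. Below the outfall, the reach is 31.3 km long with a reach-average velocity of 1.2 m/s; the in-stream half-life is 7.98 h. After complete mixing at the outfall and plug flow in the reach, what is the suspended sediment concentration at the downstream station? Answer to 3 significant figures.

13.8 mg/L

After mixing, C = (4700·9.700 + 806.0·120.0) / 5506 = 142300/5506 = 25.85 mg/L.
Travel time t = 31.3·1000 / 1.2 = 26080 s = 7.245 h.
Half-life 7.98 h → k = ln 2 / 7.98 = 0.08686 h⁻¹ = 2.085 d⁻¹.
First-order decay: C = 25.85·exp(−k·t) = 25.85·0.5329 = 13.77 mg/L.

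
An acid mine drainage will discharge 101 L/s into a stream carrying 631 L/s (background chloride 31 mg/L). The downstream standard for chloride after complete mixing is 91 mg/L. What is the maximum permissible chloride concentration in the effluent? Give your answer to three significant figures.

At the limit, (Qr·Cr + Qe·Cₑ)/(Qr + Qe) = 91:
Cₑ = (732.0·91 − 631.0·31.00) / 101.0 = 465.9 mg/L.

466 mg/L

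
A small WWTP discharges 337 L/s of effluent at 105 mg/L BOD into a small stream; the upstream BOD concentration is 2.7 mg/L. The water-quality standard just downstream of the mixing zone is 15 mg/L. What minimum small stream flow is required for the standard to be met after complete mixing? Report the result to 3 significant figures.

2470 L/s

Set C_mix = 15: (Q·2.700 + 337.0·105.0) / (Q + 337.0) = 15
→ Q = 337.0·(105.0 − 15)/(15 − 2.700) = 2466 L/s.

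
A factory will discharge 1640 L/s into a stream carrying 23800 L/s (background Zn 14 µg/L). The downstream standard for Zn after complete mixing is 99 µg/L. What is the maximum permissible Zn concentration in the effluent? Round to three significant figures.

At the limit, (Qr·Cr + Qe·Cₑ)/(Qr + Qe) = 99:
Cₑ = (25440·99 − 23800·14.00) / 1640 = 1333 µg/L.

1330 µg/L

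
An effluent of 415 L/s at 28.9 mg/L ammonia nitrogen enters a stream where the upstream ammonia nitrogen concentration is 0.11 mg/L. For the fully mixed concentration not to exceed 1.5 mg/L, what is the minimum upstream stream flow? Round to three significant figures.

8180 L/s

Set C_mix = 1.5: (Q·0.1100 + 415.0·28.90) / (Q + 415.0) = 1.5
→ Q = 415.0·(28.90 − 1.5)/(1.5 − 0.1100) = 8181 L/s.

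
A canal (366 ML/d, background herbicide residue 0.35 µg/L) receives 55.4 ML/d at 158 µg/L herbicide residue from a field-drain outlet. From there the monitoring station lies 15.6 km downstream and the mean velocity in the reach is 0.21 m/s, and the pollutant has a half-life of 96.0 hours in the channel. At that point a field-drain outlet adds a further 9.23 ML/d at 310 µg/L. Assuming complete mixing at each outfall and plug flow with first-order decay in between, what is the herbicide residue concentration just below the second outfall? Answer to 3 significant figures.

24.4 µg/L

Conservation of mass: C = (366.0·0.3500 + 55.40·158.0) / 421.4 = 8881/421.4 = 21.08 µg/L; combined flow 421.4 ML/d.
Travel time t = 15.6·1000 / 0.21 = 74290 s = 20.63 h.
Half-life 96.0 h → k = ln 2 / 96.0 = 0.007220 h⁻¹ = 0.1733 d⁻¹.
Applying C = C₀e^(−kt): 21.08 × 0.8616 = 18.16 µg/L.
Second outfall: C = (421.4·18.16 + 9.230·310.0)/430.6 = 24.41 µg/L.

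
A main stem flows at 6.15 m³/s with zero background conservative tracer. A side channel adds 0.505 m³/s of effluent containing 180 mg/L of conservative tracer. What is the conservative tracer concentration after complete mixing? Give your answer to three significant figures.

Mixed concentration C = ΣQC/ΣQ = (6.150·0 + 0.5050·180.0) / 6.655 = 90.90/6.655 = 13.66 mg/L.

13.7 mg/L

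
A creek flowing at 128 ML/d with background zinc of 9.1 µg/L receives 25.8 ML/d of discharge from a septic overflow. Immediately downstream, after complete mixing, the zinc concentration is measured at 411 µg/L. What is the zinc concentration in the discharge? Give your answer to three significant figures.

Mass balance: 128.0·9.100 + 25.80·Cₑ = 153.8·411.0
→ Cₑ = (153.8·411.0 − 128.0·9.100) / 25.80 = 2405 µg/L.

2400 µg/L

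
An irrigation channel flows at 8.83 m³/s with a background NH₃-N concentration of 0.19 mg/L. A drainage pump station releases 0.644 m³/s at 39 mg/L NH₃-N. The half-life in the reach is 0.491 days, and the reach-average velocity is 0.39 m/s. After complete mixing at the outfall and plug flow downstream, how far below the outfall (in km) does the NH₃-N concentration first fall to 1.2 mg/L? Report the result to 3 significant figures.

20.5 km

Mixed concentration C = ΣQC/ΣQ = (8.830·0.1900 + 0.6440·39.00) / 9.474 = 26.79/9.474 = 2.828 mg/L.
Half-life 0.491 d → k = ln 2 / 0.491 = 1.412 d⁻¹.
Set 2.828·exp(−k·t) = 1.2 → t = ln(2.828/1.2)/k = 52470 s = 14.57 h.
Distance = v·t = 0.39·52470 = 20460 m = 20.46 km.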